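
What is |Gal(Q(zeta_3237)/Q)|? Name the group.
|Gal(Q(zeta_3237)/Q)| = phi(3237) = 1968; group ≅ (Z/3237Z)^* ≅ Z/2Z × Z/12Z × Z/82Z

The n-th cyclotomic polynomial Φ_3237(x) is the minimal polynomial of zeta_3237 over Q and has degree phi(3237) = 1968. So Q(zeta_3237) is a degree-1968 Galois extension with Galois group (Z/3237Z)^*. By CRT, (Z/3237Z)^* ≅ (Z/3Z)^* × (Z/13Z)^* × (Z/83Z)^*. Each prime-power unit group is (Z/3Z)^* ≅ Z/2Z; (Z/13Z)^* ≅ Z/12Z; (Z/83Z)^* ≅ Z/82Z. Hence Gal(Q(zeta_3237)/Q) ≅ Z/2Z × Z/12Z × Z/82Z.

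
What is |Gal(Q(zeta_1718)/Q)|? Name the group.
|Gal(Q(zeta_1718)/Q)| = phi(1718) = 858; group ≅ (Z/1718Z)^* ≅ Z/858Z

The n-th cyclotomic polynomial Φ_1718(x) is the minimal polynomial of zeta_1718 over Q and has degree phi(1718) = 858. So Q(zeta_1718) is a degree-858 Galois extension with Galois group (Z/1718Z)^*. By CRT, (Z/1718Z)^* ≅ (Z/2Z)^* × (Z/859Z)^*. Each prime-power unit group is (Z/2Z)^* ≅ trivial group (order 1); (Z/859Z)^* ≅ Z/858Z. Hence Gal(Q(zeta_1718)/Q) ≅ Z/858Z.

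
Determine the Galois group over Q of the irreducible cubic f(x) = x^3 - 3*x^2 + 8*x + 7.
Gal(K/Q) = S_3 (symmetric group of order 6)

Compute the discriminant of x^3 + (-3)*x^2 + (8)*x + (7): Δ = -5063. Since Δ is not a rational square, the Galois group is not contained in A_3; it must be the full S_3 (irreducibility of the cubic rules out anything smaller).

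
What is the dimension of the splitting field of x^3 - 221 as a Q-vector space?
[K:Q] = 6

x^3 - 221 has one real root r = 221^(1/3) and two complex roots r*zeta_3, r*zeta_3^2 where zeta_3 = e^(2*pi*i/3). The splitting field is Q(r, zeta_3). [Q(r):Q] = 3 and [Q(zeta_3):Q] = 2 with gcd = 1, so [Q(r, zeta_3):Q] = 3 * 2 = 6.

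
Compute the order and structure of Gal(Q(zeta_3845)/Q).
|Gal(Q(zeta_3845)/Q)| = phi(3845) = 3072; group ≅ (Z/3845Z)^* ≅ Z/4Z × Z/768Z

The n-th cyclotomic polynomial Φ_3845(x) is the minimal polynomial of zeta_3845 over Q and has degree phi(3845) = 3072. So Q(zeta_3845) is a degree-3072 Galois extension with Galois group (Z/3845Z)^*. By CRT, (Z/3845Z)^* ≅ (Z/5Z)^* × (Z/769Z)^*. Each prime-power unit group is (Z/5Z)^* ≅ Z/4Z; (Z/769Z)^* ≅ Z/768Z. Hence Gal(Q(zeta_3845)/Q) ≅ Z/4Z × Z/768Z.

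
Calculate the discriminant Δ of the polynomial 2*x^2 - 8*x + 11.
Δ = -24

For a quadratic a x^2 + b x + c the discriminant is Δ = b^2 - 4ac = (-8)^2 - 4*(2)*(11) = 64 - (88) = -24.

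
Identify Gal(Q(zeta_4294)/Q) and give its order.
|Gal(Q(zeta_4294)/Q)| = phi(4294) = 2016; group ≅ (Z/4294Z)^* ≅ Z/18Z × Z/112Z

The n-th cyclotomic polynomial Φ_4294(x) is the minimal polynomial of zeta_4294 over Q and has degree phi(4294) = 2016. So Q(zeta_4294) is a degree-2016 Galois extension with Galois group (Z/4294Z)^*. By CRT, (Z/4294Z)^* ≅ (Z/2Z)^* × (Z/19Z)^* × (Z/113Z)^*. Each prime-power unit group is (Z/2Z)^* ≅ trivial group (order 1); (Z/19Z)^* ≅ Z/18Z; (Z/113Z)^* ≅ Z/112Z. Hence Gal(Q(zeta_4294)/Q) ≅ Z/18Z × Z/112Z.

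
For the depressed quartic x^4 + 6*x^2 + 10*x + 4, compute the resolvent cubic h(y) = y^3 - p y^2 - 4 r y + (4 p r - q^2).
h(y) = y^3 - 6*y^2 - 16*y - 4

Identify coefficients: p = 6, q = 10, r = 4.
Plug into h(y) = y^3 - p y^2 - 4 r y + (4 p r - q^2):
  h(y) = y^3 - (6) y^2 - 4*(4) y + (4*(6)*(4) - (10)^2)
       = y^3 + (-6) y^2 + (-16) y + (-4).
Simplifying: h(y) = y^3 - 6*y^2 - 16*y - 4.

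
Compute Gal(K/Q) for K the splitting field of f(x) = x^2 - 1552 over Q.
Gal(K/Q) = Z/2Z (cyclic of order 2)

x^2 - 1552 is irreducible over Q since 1552 is not a rational square. The splitting field Q(sqrt(1552)) has degree 2 over Q, and its unique nontrivial automorphism is sqrt(1552) ↦ -sqrt(1552). Hence Gal(Q(sqrt(1552))/Q) = Z/2Z.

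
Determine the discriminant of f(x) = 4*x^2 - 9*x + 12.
Δ = -111

For a quadratic a x^2 + b x + c the discriminant is Δ = b^2 - 4ac = (-9)^2 - 4*(4)*(12) = 81 - (192) = -111.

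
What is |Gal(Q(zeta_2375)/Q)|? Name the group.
|Gal(Q(zeta_2375)/Q)| = phi(2375) = 1800; group ≅ (Z/2375Z)^* ≅ Z/18Z × Z/100Z

The n-th cyclotomic polynomial Φ_2375(x) is the minimal polynomial of zeta_2375 over Q and has degree phi(2375) = 1800. So Q(zeta_2375) is a degree-1800 Galois extension with Galois group (Z/2375Z)^*. By CRT, (Z/2375Z)^* ≅ (Z/125Z)^* × (Z/19Z)^*. Each prime-power unit group is (Z/125Z)^* ≅ Z/100Z; (Z/19Z)^* ≅ Z/18Z. Hence Gal(Q(zeta_2375)/Q) ≅ Z/18Z × Z/100Z.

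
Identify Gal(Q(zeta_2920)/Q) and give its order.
|Gal(Q(zeta_2920)/Q)| = phi(2920) = 1152; group ≅ (Z/2920Z)^* ≅ Z/2Z × Z/2Z × Z/4Z × Z/72Z

The n-th cyclotomic polynomial Φ_2920(x) is the minimal polynomial of zeta_2920 over Q and has degree phi(2920) = 1152. So Q(zeta_2920) is a degree-1152 Galois extension with Galois group (Z/2920Z)^*. By CRT, (Z/2920Z)^* ≅ (Z/8Z)^* × (Z/5Z)^* × (Z/73Z)^*. Each prime-power unit group is (Z/8Z)^* ≅ Z/2Z × Z/2Z; (Z/5Z)^* ≅ Z/4Z; (Z/73Z)^* ≅ Z/72Z. Hence Gal(Q(zeta_2920)/Q) ≅ Z/2Z × Z/2Z × Z/4Z × Z/72Z.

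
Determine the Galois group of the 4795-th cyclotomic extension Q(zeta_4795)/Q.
|Gal(Q(zeta_4795)/Q)| = phi(4795) = 3264; group ≅ (Z/4795Z)^* ≅ Z/4Z × Z/6Z × Z/136Z

The n-th cyclotomic polynomial Φ_4795(x) is the minimal polynomial of zeta_4795 over Q and has degree phi(4795) = 3264. So Q(zeta_4795) is a degree-3264 Galois extension with Galois group (Z/4795Z)^*. By CRT, (Z/4795Z)^* ≅ (Z/5Z)^* × (Z/7Z)^* × (Z/137Z)^*. Each prime-power unit group is (Z/5Z)^* ≅ Z/4Z; (Z/7Z)^* ≅ Z/6Z; (Z/137Z)^* ≅ Z/136Z. Hence Gal(Q(zeta_4795)/Q) ≅ Z/4Z × Z/6Z × Z/136Z.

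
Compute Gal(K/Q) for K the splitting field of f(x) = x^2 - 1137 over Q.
Gal(K/Q) = Z/2Z (cyclic of order 2)

x^2 - 1137 is irreducible over Q since 1137 is not a rational square. The splitting field Q(sqrt(1137)) has degree 2 over Q, and its unique nontrivial automorphism is sqrt(1137) ↦ -sqrt(1137). Hence Gal(Q(sqrt(1137))/Q) = Z/2Z.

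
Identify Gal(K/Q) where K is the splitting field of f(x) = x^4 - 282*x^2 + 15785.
Gal(K/Q) = V_4 (Klein four-group, Z/2Z × Z/2Z)

f factors as (x^2 - 77)(x^2 - 205), so the splitting field is K = Q(sqrt(77), sqrt(205)). The elements 77, 205, 15785 are all non-squares in Q, so sqrt(77) and sqrt(205) generate independent quadratic extensions. Thus [K:Q] = 4 and Gal(K/Q) is generated by the two order-2 automorphisms sqrt(77) ↦ -sqrt(77) and sqrt(205) ↦ -sqrt(205), giving V_4.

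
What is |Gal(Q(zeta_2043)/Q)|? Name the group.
|Gal(Q(zeta_2043)/Q)| = phi(2043) = 1356; group ≅ (Z/2043Z)^* ≅ Z/6Z × Z/226Z

The n-th cyclotomic polynomial Φ_2043(x) is the minimal polynomial of zeta_2043 over Q and has degree phi(2043) = 1356. So Q(zeta_2043) is a degree-1356 Galois extension with Galois group (Z/2043Z)^*. By CRT, (Z/2043Z)^* ≅ (Z/9Z)^* × (Z/227Z)^*. Each prime-power unit group is (Z/9Z)^* ≅ Z/6Z; (Z/227Z)^* ≅ Z/226Z. Hence Gal(Q(zeta_2043)/Q) ≅ Z/6Z × Z/226Z.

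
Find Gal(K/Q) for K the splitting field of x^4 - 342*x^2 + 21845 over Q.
Gal(K/Q) = V_4 (Klein four-group, Z/2Z × Z/2Z)

f factors as (x^2 - 257)(x^2 - 85), so the splitting field is K = Q(sqrt(257), sqrt(85)). The elements 257, 85, 21845 are all non-squares in Q, so sqrt(257) and sqrt(85) generate independent quadratic extensions. Thus [K:Q] = 4 and Gal(K/Q) is generated by the two order-2 automorphisms sqrt(257) ↦ -sqrt(257) and sqrt(85) ↦ -sqrt(85), giving V_4.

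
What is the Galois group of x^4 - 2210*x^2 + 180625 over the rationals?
Gal(K/Q) = Z/2Z (cyclic of order 2)

f factors as (x^2 - 85)(x^2 - 2125), so the splitting field is K = Q(sqrt(85), sqrt(2125)). The squarefree part of 85 is 85 and the squarefree part of 2125 is also 85, so sqrt(85) and sqrt(2125) are both rational multiples of sqrt(85). Hence Q(sqrt(85)) = Q(sqrt(2125)) = Q(sqrt(85)), and the splitting field collapses to a single degree-2 extension with Galois group Z/2Z.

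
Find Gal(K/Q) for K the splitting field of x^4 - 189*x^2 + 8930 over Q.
Gal(K/Q) = V_4 (Klein four-group, Z/2Z × Z/2Z)

f factors as (x^2 - 94)(x^2 - 95), so the splitting field is K = Q(sqrt(94), sqrt(95)). The elements 94, 95, 8930 are all non-squares in Q, so sqrt(94) and sqrt(95) generate independent quadratic extensions. Thus [K:Q] = 4 and Gal(K/Q) is generated by the two order-2 automorphisms sqrt(94) ↦ -sqrt(94) and sqrt(95) ↦ -sqrt(95), giving V_4.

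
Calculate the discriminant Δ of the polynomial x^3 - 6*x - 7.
Δ = -459

For a depressed cubic x^3 + p x + q the discriminant is Δ = -4 p^3 - 27 q^2 = -4*(-6)^3 - 27*(-7)^2 = 864 - 1323 = -459.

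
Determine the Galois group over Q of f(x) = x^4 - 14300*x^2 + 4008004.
Gal(K/Q) = Z/2Z (cyclic of order 2)

f factors as (x^2 - 286)(x^2 - 14014), so the splitting field is K = Q(sqrt(286), sqrt(14014)). The squarefree part of 286 is 286 and the squarefree part of 14014 is also 286, so sqrt(286) and sqrt(14014) are both rational multiples of sqrt(286). Hence Q(sqrt(286)) = Q(sqrt(14014)) = Q(sqrt(286)), and the splitting field collapses to a single degree-2 extension with Galois group Z/2Z.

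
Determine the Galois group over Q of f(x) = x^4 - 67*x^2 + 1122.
Gal(K/Q) = V_4 (Klein four-group, Z/2Z × Z/2Z)

f factors as (x^2 - 34)(x^2 - 33), so the splitting field is K = Q(sqrt(34), sqrt(33)). The elements 34, 33, 1122 are all non-squares in Q, so sqrt(34) and sqrt(33) generate independent quadratic extensions. Thus [K:Q] = 4 and Gal(K/Q) is generated by the two order-2 automorphisms sqrt(34) ↦ -sqrt(34) and sqrt(33) ↦ -sqrt(33), giving V_4.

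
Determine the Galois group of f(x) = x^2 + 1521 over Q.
Gal(K/Q) = Z/2Z (cyclic of order 2)

x^2 + 1521 is irreducible over Q since -1521 is not a rational square. The splitting field Q(sqrt(-1521)) has degree 2 over Q, and its unique nontrivial automorphism is sqrt(-1521) ↦ -sqrt(-1521). Hence Gal(Q(sqrt(-1521))/Q) = Z/2Z.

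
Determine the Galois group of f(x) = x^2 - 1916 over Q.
Gal(K/Q) = Z/2Z (cyclic of order 2)

x^2 - 1916 is irreducible over Q since 1916 is not a rational square. The splitting field Q(sqrt(1916)) has degree 2 over Q, and its unique nontrivial automorphism is sqrt(1916) ↦ -sqrt(1916). Hence Gal(Q(sqrt(1916))/Q) = Z/2Z.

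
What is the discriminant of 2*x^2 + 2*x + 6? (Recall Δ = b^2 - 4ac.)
Δ = -44

For a quadratic a x^2 + b x + c the discriminant is Δ = b^2 - 4ac = (2)^2 - 4*(2)*(6) = 4 - (48) = -44.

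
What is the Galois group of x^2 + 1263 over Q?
Gal(K/Q) = Z/2Z (cyclic of order 2)

x^2 + 1263 is irreducible over Q since -1263 is not a rational square. The splitting field Q(sqrt(-1263)) has degree 2 over Q, and its unique nontrivial automorphism is sqrt(-1263) ↦ -sqrt(-1263). Hence Gal(Q(sqrt(-1263))/Q) = Z/2Z.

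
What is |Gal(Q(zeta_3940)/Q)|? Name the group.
|Gal(Q(zeta_3940)/Q)| = phi(3940) = 1568; group ≅ (Z/3940Z)^* ≅ Z/2Z × Z/4Z × Z/196Z

The n-th cyclotomic polynomial Φ_3940(x) is the minimal polynomial of zeta_3940 over Q and has degree phi(3940) = 1568. So Q(zeta_3940) is a degree-1568 Galois extension with Galois group (Z/3940Z)^*. By CRT, (Z/3940Z)^* ≅ (Z/4Z)^* × (Z/5Z)^* × (Z/197Z)^*. Each prime-power unit group is (Z/4Z)^* ≅ Z/2Z; (Z/5Z)^* ≅ Z/4Z; (Z/197Z)^* ≅ Z/196Z. Hence Gal(Q(zeta_3940)/Q) ≅ Z/2Z × Z/4Z × Z/196Z.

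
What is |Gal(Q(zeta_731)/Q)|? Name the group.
|Gal(Q(zeta_731)/Q)| = phi(731) = 672; group ≅ (Z/731Z)^* ≅ Z/16Z × Z/42Z

The n-th cyclotomic polynomial Φ_731(x) is the minimal polynomial of zeta_731 over Q and has degree phi(731) = 672. So Q(zeta_731) is a degree-672 Galois extension with Galois group (Z/731Z)^*. By CRT, (Z/731Z)^* ≅ (Z/17Z)^* × (Z/43Z)^*. Each prime-power unit group is (Z/17Z)^* ≅ Z/16Z; (Z/43Z)^* ≅ Z/42Z. Hence Gal(Q(zeta_731)/Q) ≅ Z/16Z × Z/42Z.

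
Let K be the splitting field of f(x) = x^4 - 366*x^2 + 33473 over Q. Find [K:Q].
[K:Q] = 4

f factors as (x^2 - 187)(x^2 - 179); the splitting field is K = Q(sqrt(187), sqrt(179)). Since 187, 179, and 33473 are all non-squares in Q, the three subfields Q(sqrt(187)), Q(sqrt(179)), Q(sqrt(33473)) are distinct degree-2 extensions, so [K:Q] = 4 (Klein four Galois group).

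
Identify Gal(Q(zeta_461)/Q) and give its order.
|Gal(Q(zeta_461)/Q)| = phi(461) = 460; group ≅ (Z/461Z)^* ≅ Z/460Z

The n-th cyclotomic polynomial Φ_461(x) is the minimal polynomial of zeta_461 over Q and has degree phi(461) = 460. So Q(zeta_461) is a degree-460 Galois extension with Galois group (Z/461Z)^*. (Z/461Z)^* is cyclic since 461 is an odd prime power (or 4). Hence Gal(Q(zeta_461)/Q) ≅ Z/460Z.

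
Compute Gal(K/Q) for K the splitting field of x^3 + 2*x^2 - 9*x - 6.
Gal(K/Q) = S_3 (symmetric group of order 6)

Compute the discriminant of x^3 + (2)*x^2 + (-9)*x + (-6): Δ = 4404. Since Δ is not a rational square, the Galois group is not contained in A_3; it must be the full S_3 (irreducibility of the cubic rules out anything smaller).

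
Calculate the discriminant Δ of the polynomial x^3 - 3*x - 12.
Δ = -3780

For a depressed cubic x^3 + p x + q the discriminant is Δ = -4 p^3 - 27 q^2 = -4*(-3)^3 - 27*(-12)^2 = 108 - 3888 = -3780.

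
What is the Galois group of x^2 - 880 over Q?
Gal(K/Q) = Z/2Z (cyclic of order 2)

x^2 - 880 is irreducible over Q since 880 is not a rational square. The splitting field Q(sqrt(880)) has degree 2 over Q, and its unique nontrivial automorphism is sqrt(880) ↦ -sqrt(880). Hence Gal(Q(sqrt(880))/Q) = Z/2Z.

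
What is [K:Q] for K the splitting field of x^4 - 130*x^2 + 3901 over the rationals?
[K:Q] = 4

f factors as (x^2 - 83)(x^2 - 47); the splitting field is K = Q(sqrt(83), sqrt(47)). Since 83, 47, and 3901 are all non-squares in Q, the three subfields Q(sqrt(83)), Q(sqrt(47)), Q(sqrt(3901)) are distinct degree-2 extensions, so [K:Q] = 4 (Klein four Galois group).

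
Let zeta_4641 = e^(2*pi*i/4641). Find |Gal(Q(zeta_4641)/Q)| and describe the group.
|Gal(Q(zeta_4641)/Q)| = phi(4641) = 2304; group ≅ (Z/4641Z)^* ≅ Z/2Z × Z/6Z × Z/12Z × Z/16Z

The n-th cyclotomic polynomial Φ_4641(x) is the minimal polynomial of zeta_4641 over Q and has degree phi(4641) = 2304. So Q(zeta_4641) is a degree-2304 Galois extension with Galois group (Z/4641Z)^*. By CRT, (Z/4641Z)^* ≅ (Z/3Z)^* × (Z/7Z)^* × (Z/13Z)^* × (Z/17Z)^*. Each prime-power unit group is (Z/3Z)^* ≅ Z/2Z; (Z/7Z)^* ≅ Z/6Z; (Z/13Z)^* ≅ Z/12Z; (Z/17Z)^* ≅ Z/16Z. Hence Gal(Q(zeta_4641)/Q) ≅ Z/2Z × Z/6Z × Z/12Z × Z/16Z.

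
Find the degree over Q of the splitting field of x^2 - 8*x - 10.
[K:Q] = 2

The discriminant of x^2 + (-8)*x + (-10) is b^2 - 4c = 64 - (-40) = 104. Since 104 is not a perfect square in Q, the polynomial is irreducible over Q. Its two roots generate a degree-2 extension, so [K:Q] = 2.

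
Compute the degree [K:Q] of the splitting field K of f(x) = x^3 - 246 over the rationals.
[K:Q] = 6

x^3 - 246 has one real root r = 246^(1/3) and two complex roots r*zeta_3, r*zeta_3^2 where zeta_3 = e^(2*pi*i/3). The splitting field is Q(r, zeta_3). [Q(r):Q] = 3 and [Q(zeta_3):Q] = 2 with gcd = 1, so [Q(r, zeta_3):Q] = 3 * 2 = 6.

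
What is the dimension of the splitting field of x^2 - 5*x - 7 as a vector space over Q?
[K:Q] = 2

The discriminant of x^2 + (-5)*x + (-7) is b^2 - 4c = 25 - (-28) = 53. Since 53 is not a perfect square in Q, the polynomial is irreducible over Q. Its two roots generate a degree-2 extension, so [K:Q] = 2.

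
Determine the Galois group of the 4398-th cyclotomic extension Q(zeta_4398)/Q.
|Gal(Q(zeta_4398)/Q)| = phi(4398) = 1464; group ≅ (Z/4398Z)^* ≅ Z/2Z × Z/732Z

The n-th cyclotomic polynomial Φ_4398(x) is the minimal polynomial of zeta_4398 over Q and has degree phi(4398) = 1464. So Q(zeta_4398) is a degree-1464 Galois extension with Galois group (Z/4398Z)^*. By CRT, (Z/4398Z)^* ≅ (Z/2Z)^* × (Z/3Z)^* × (Z/733Z)^*. Each prime-power unit group is (Z/2Z)^* ≅ trivial group (order 1); (Z/3Z)^* ≅ Z/2Z; (Z/733Z)^* ≅ Z/732Z. Hence Gal(Q(zeta_4398)/Q) ≅ Z/2Z × Z/732Z.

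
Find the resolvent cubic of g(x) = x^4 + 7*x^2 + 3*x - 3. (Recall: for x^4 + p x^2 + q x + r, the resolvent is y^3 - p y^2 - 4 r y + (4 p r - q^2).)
h(y) = y^3 - 7*y^2 + 12*y - 93

Identify coefficients: p = 7, q = 3, r = -3.
Plug into h(y) = y^3 - p y^2 - 4 r y + (4 p r - q^2):
  h(y) = y^3 - (7) y^2 - 4*(-3) y + (4*(7)*(-3) - (3)^2)
       = y^3 + (-7) y^2 + (12) y + (-93).
Simplifying: h(y) = y^3 - 7*y^2 + 12*y - 93.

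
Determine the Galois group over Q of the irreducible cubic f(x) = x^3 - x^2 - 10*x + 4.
Gal(K/Q) = S_3 (symmetric group of order 6)

Compute the discriminant of x^3 + (-1)*x^2 + (-10)*x + (4): Δ = 4404. Since Δ is not a rational square, the Galois group is not contained in A_3; it must be the full S_3 (irreducibility of the cubic rules out anything smaller).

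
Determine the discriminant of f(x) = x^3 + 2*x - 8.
Δ = -1760

For a depressed cubic x^3 + p x + q the discriminant is Δ = -4 p^3 - 27 q^2 = -4*(2)^3 - 27*(-8)^2 = -32 - 1728 = -1760.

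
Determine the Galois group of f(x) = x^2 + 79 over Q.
Gal(K/Q) = Z/2Z (cyclic of order 2)

x^2 + 79 is irreducible over Q since -79 is not a rational square. The splitting field Q(sqrt(-79)) has degree 2 over Q, and its unique nontrivial automorphism is sqrt(-79) ↦ -sqrt(-79). Hence Gal(Q(sqrt(-79))/Q) = Z/2Z.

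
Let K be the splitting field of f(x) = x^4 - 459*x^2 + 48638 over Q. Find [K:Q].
[K:Q] = 4

f factors as (x^2 - 166)(x^2 - 293); the splitting field is K = Q(sqrt(166), sqrt(293)). Since 166, 293, and 48638 are all non-squares in Q, the three subfields Q(sqrt(166)), Q(sqrt(293)), Q(sqrt(48638)) are distinct degree-2 extensions, so [K:Q] = 4 (Klein four Galois group).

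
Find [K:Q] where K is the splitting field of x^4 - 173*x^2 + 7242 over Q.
[K:Q] = 4

f factors as (x^2 - 71)(x^2 - 102); the splitting field is K = Q(sqrt(71), sqrt(102)). Since 71, 102, and 7242 are all non-squares in Q, the three subfields Q(sqrt(71)), Q(sqrt(102)), Q(sqrt(7242)) are distinct degree-2 extensions, so [K:Q] = 4 (Klein four Galois group).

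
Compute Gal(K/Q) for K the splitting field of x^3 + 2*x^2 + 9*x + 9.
Gal(K/Q) = S_3 (symmetric group of order 6)

Compute the discriminant of x^3 + (2)*x^2 + (9)*x + (9): Δ = -2151. Since Δ is not a rational square, the Galois group is not contained in A_3; it must be the full S_3 (irreducibility of the cubic rules out anything smaller).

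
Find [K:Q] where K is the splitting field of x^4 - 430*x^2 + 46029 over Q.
[K:Q] = 4

f factors as (x^2 - 229)(x^2 - 201); the splitting field is K = Q(sqrt(229), sqrt(201)). Since 229, 201, and 46029 are all non-squares in Q, the three subfields Q(sqrt(229)), Q(sqrt(201)), Q(sqrt(46029)) are distinct degree-2 extensions, so [K:Q] = 4 (Klein four Galois group).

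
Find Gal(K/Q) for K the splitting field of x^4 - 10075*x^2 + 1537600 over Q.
Gal(K/Q) = Z/2Z (cyclic of order 2)

f factors as (x^2 - 9920)(x^2 - 155), so the splitting field is K = Q(sqrt(9920), sqrt(155)). The squarefree part of 9920 is 155 and the squarefree part of 155 is also 155, so sqrt(9920) and sqrt(155) are both rational multiples of sqrt(155). Hence Q(sqrt(9920)) = Q(sqrt(155)) = Q(sqrt(155)), and the splitting field collapses to a single degree-2 extension with Galois group Z/2Z.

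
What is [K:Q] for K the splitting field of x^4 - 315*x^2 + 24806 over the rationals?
[K:Q] = 4

f factors as (x^2 - 157)(x^2 - 158); the splitting field is K = Q(sqrt(157), sqrt(158)). Since 157, 158, and 24806 are all non-squares in Q, the three subfields Q(sqrt(157)), Q(sqrt(158)), Q(sqrt(24806)) are distinct degree-2 extensions, so [K:Q] = 4 (Klein four Galois group).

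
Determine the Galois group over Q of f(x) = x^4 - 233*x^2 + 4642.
Gal(K/Q) = V_4 (Klein four-group, Z/2Z × Z/2Z)

f factors as (x^2 - 211)(x^2 - 22), so the splitting field is K = Q(sqrt(211), sqrt(22)). The elements 211, 22, 4642 are all non-squares in Q, so sqrt(211) and sqrt(22) generate independent quadratic extensions. Thus [K:Q] = 4 and Gal(K/Q) is generated by the two order-2 automorphisms sqrt(211) ↦ -sqrt(211) and sqrt(22) ↦ -sqrt(22), giving V_4.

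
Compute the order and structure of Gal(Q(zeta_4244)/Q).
|Gal(Q(zeta_4244)/Q)| = phi(4244) = 2120; group ≅ (Z/4244Z)^* ≅ Z/2Z × Z/1060Z

The n-th cyclotomic polynomial Φ_4244(x) is the minimal polynomial of zeta_4244 over Q and has degree phi(4244) = 2120. So Q(zeta_4244) is a degree-2120 Galois extension with Galois group (Z/4244Z)^*. By CRT, (Z/4244Z)^* ≅ (Z/4Z)^* × (Z/1061Z)^*. Each prime-power unit group is (Z/4Z)^* ≅ Z/2Z; (Z/1061Z)^* ≅ Z/1060Z. Hence Gal(Q(zeta_4244)/Q) ≅ Z/2Z × Z/1060Z.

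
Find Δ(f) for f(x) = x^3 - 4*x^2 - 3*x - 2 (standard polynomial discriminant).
Δ = -800

For x^3 + a x^2 + b x + c the discriminant is Δ = 18 a b c - 4 a^3 c + a^2 b^2 - 4 b^3 - 27 c^2.
Plug a = -4, b = -3, c = -2:
  18*(-4)*(-3)*(-2) - 4*(-4)^3*(-2) + (-4)^2*(-3)^2 - 4*(-3)^3 - 27*(-2)^2
  = -432 + (-512) + 144 + (108) + (-108)
  = -800.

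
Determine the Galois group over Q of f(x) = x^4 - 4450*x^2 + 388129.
Gal(K/Q) = Z/2Z (cyclic of order 2)

f factors as (x^2 - 4361)(x^2 - 89), so the splitting field is K = Q(sqrt(4361), sqrt(89)). The squarefree part of 4361 is 89 and the squarefree part of 89 is also 89, so sqrt(4361) and sqrt(89) are both rational multiples of sqrt(89). Hence Q(sqrt(4361)) = Q(sqrt(89)) = Q(sqrt(89)), and the splitting field collapses to a single degree-2 extension with Galois group Z/2Z.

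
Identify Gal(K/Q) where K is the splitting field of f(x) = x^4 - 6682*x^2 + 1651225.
Gal(K/Q) = Z/2Z (cyclic of order 2)

f factors as (x^2 - 6425)(x^2 - 257), so the splitting field is K = Q(sqrt(6425), sqrt(257)). The squarefree part of 6425 is 257 and the squarefree part of 257 is also 257, so sqrt(6425) and sqrt(257) are both rational multiples of sqrt(257). Hence Q(sqrt(6425)) = Q(sqrt(257)) = Q(sqrt(257)), and the splitting field collapses to a single degree-2 extension with Galois group Z/2Z.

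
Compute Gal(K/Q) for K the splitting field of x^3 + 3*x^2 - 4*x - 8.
Gal(K/Q) = S_3 (symmetric group of order 6)

Compute the discriminant of x^3 + (3)*x^2 + (-4)*x + (-8): Δ = 1264. Since Δ is not a rational square, the Galois group is not contained in A_3; it must be the full S_3 (irreducibility of the cubic rules out anything smaller).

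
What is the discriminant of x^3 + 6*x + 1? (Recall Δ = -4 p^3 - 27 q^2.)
Δ = -891

For a depressed cubic x^3 + p x + q the discriminant is Δ = -4 p^3 - 27 q^2 = -4*(6)^3 - 27*(1)^2 = -864 - 27 = -891.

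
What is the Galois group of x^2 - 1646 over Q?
Gal(K/Q) = Z/2Z (cyclic of order 2)

x^2 - 1646 is irreducible over Q since 1646 is not a rational square. The splitting field Q(sqrt(1646)) has degree 2 over Q, and its unique nontrivial automorphism is sqrt(1646) ↦ -sqrt(1646). Hence Gal(Q(sqrt(1646))/Q) = Z/2Z.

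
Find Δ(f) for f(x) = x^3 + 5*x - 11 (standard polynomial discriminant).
Δ = -3767

For a depressed cubic x^3 + p x + q the discriminant is Δ = -4 p^3 - 27 q^2 = -4*(5)^3 - 27*(-11)^2 = -500 - 3267 = -3767.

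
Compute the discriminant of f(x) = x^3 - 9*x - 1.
Δ = 2889

For a depressed cubic x^3 + p x + q the discriminant is Δ = -4 p^3 - 27 q^2 = -4*(-9)^3 - 27*(-1)^2 = 2916 - 27 = 2889.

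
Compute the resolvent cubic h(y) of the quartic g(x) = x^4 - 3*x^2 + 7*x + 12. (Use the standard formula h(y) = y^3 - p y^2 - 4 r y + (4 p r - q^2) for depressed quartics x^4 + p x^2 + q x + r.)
h(y) = y^3 + 3*y^2 - 48*y - 193

Identify coefficients: p = -3, q = 7, r = 12.
Plug into h(y) = y^3 - p y^2 - 4 r y + (4 p r - q^2):
  h(y) = y^3 - (-3) y^2 - 4*(12) y + (4*(-3)*(12) - (7)^2)
       = y^3 + (3) y^2 + (-48) y + (-193).
Simplifying: h(y) = y^3 + 3*y^2 - 48*y - 193.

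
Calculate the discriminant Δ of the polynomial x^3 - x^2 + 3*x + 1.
Δ = -176

For x^3 + a x^2 + b x + c the discriminant is Δ = 18 a b c - 4 a^3 c + a^2 b^2 - 4 b^3 - 27 c^2.
Plug a = -1, b = 3, c = 1:
  18*(-1)*(3)*(1) - 4*(-1)^3*(1) + (-1)^2*(3)^2 - 4*(3)^3 - 27*(1)^2
  = -54 + (4) + 9 + (-108) + (-27)
  = -176.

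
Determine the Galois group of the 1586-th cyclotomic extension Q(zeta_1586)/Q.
|Gal(Q(zeta_1586)/Q)| = phi(1586) = 720; group ≅ (Z/1586Z)^* ≅ Z/12Z × Z/60Z

The n-th cyclotomic polynomial Φ_1586(x) is the minimal polynomial of zeta_1586 over Q and has degree phi(1586) = 720. So Q(zeta_1586) is a degree-720 Galois extension with Galois group (Z/1586Z)^*. By CRT, (Z/1586Z)^* ≅ (Z/2Z)^* × (Z/13Z)^* × (Z/61Z)^*. Each prime-power unit group is (Z/2Z)^* ≅ trivial group (order 1); (Z/13Z)^* ≅ Z/12Z; (Z/61Z)^* ≅ Z/60Z. Hence Gal(Q(zeta_1586)/Q) ≅ Z/12Z × Z/60Z.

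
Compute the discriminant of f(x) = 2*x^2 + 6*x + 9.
Δ = -36

For a quadratic a x^2 + b x + c the discriminant is Δ = b^2 - 4ac = (6)^2 - 4*(2)*(9) = 36 - (72) = -36.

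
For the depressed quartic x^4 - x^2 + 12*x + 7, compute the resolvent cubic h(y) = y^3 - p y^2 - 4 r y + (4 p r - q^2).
h(y) = y^3 + y^2 - 28*y - 172

Identify coefficients: p = -1, q = 12, r = 7.
Plug into h(y) = y^3 - p y^2 - 4 r y + (4 p r - q^2):
  h(y) = y^3 - (-1) y^2 - 4*(7) y + (4*(-1)*(7) - (12)^2)
       = y^3 + (1) y^2 + (-28) y + (-172).
Simplifying: h(y) = y^3 + y^2 - 28*y - 172.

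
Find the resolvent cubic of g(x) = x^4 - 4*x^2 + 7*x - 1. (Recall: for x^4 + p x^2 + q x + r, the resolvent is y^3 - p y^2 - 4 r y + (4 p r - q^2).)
h(y) = y^3 + 4*y^2 + 4*y - 33

Identify coefficients: p = -4, q = 7, r = -1.
Plug into h(y) = y^3 - p y^2 - 4 r y + (4 p r - q^2):
  h(y) = y^3 - (-4) y^2 - 4*(-1) y + (4*(-4)*(-1) - (7)^2)
       = y^3 + (4) y^2 + (4) y + (-33).
Simplifying: h(y) = y^3 + 4*y^2 + 4*y - 33.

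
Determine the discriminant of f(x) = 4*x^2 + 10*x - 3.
Δ = 148

For a quadratic a x^2 + b x + c the discriminant is Δ = b^2 - 4ac = (10)^2 - 4*(4)*(-3) = 100 - (-48) = 148.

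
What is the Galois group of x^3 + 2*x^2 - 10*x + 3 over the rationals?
Gal(K/Q) = S_3 (symmetric group of order 6)

Compute the discriminant of x^3 + (2)*x^2 + (-10)*x + (3): Δ = 2981. Since Δ is not a rational square, the Galois group is not contained in A_3; it must be the full S_3 (irreducibility of the cubic rules out anything smaller).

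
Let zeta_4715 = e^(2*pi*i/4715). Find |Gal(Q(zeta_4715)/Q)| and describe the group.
|Gal(Q(zeta_4715)/Q)| = phi(4715) = 3520; group ≅ (Z/4715Z)^* ≅ Z/4Z × Z/22Z × Z/40Z

The n-th cyclotomic polynomial Φ_4715(x) is the minimal polynomial of zeta_4715 over Q and has degree phi(4715) = 3520. So Q(zeta_4715) is a degree-3520 Galois extension with Galois group (Z/4715Z)^*. By CRT, (Z/4715Z)^* ≅ (Z/5Z)^* × (Z/23Z)^* × (Z/41Z)^*. Each prime-power unit group is (Z/5Z)^* ≅ Z/4Z; (Z/23Z)^* ≅ Z/22Z; (Z/41Z)^* ≅ Z/40Z. Hence Gal(Q(zeta_4715)/Q) ≅ Z/4Z × Z/22Z × Z/40Z.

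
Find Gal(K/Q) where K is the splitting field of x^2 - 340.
Gal(K/Q) = Z/2Z (cyclic of order 2)

x^2 - 340 is irreducible over Q since 340 is not a rational square. The splitting field Q(sqrt(340)) has degree 2 over Q, and its unique nontrivial automorphism is sqrt(340) ↦ -sqrt(340). Hence Gal(Q(sqrt(340))/Q) = Z/2Z.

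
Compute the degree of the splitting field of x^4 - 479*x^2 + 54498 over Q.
[K:Q] = 4

f factors as (x^2 - 186)(x^2 - 293); the splitting field is K = Q(sqrt(186), sqrt(293)). Since 186, 293, and 54498 are all non-squares in Q, the three subfields Q(sqrt(186)), Q(sqrt(293)), Q(sqrt(54498)) are distinct degree-2 extensions, so [K:Q] = 4 (Klein four Galois group).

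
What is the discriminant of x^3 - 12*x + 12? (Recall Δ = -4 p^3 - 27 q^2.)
Δ = 3024

For a depressed cubic x^3 + p x + q the discriminant is Δ = -4 p^3 - 27 q^2 = -4*(-12)^3 - 27*(12)^2 = 6912 - 3888 = 3024.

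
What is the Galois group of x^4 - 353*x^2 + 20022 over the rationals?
Gal(K/Q) = V_4 (Klein four-group, Z/2Z × Z/2Z)

f factors as (x^2 - 282)(x^2 - 71), so the splitting field is K = Q(sqrt(282), sqrt(71)). The elements 282, 71, 20022 are all non-squares in Q, so sqrt(282) and sqrt(71) generate independent quadratic extensions. Thus [K:Q] = 4 and Gal(K/Q) is generated by the two order-2 automorphisms sqrt(282) ↦ -sqrt(282) and sqrt(71) ↦ -sqrt(71), giving V_4.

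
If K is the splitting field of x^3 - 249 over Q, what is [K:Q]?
[K:Q] = 6

x^3 - 249 has one real root r = 249^(1/3) and two complex roots r*zeta_3, r*zeta_3^2 where zeta_3 = e^(2*pi*i/3). The splitting field is Q(r, zeta_3). [Q(r):Q] = 3 and [Q(zeta_3):Q] = 2 with gcd = 1, so [Q(r, zeta_3):Q] = 3 * 2 = 6.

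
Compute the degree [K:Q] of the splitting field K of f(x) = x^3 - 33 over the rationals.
[K:Q] = 6

x^3 - 33 has one real root r = 33^(1/3) and two complex roots r*zeta_3, r*zeta_3^2 where zeta_3 = e^(2*pi*i/3). The splitting field is Q(r, zeta_3). [Q(r):Q] = 3 and [Q(zeta_3):Q] = 2 with gcd = 1, so [Q(r, zeta_3):Q] = 3 * 2 = 6.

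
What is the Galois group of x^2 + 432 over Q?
Gal(K/Q) = Z/2Z (cyclic of order 2)

x^2 + 432 is irreducible over Q since -432 is not a rational square. The splitting field Q(sqrt(-432)) has degree 2 over Q, and its unique nontrivial automorphism is sqrt(-432) ↦ -sqrt(-432). Hence Gal(Q(sqrt(-432))/Q) = Z/2Z.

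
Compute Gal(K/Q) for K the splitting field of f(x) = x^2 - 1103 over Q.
Gal(K/Q) = Z/2Z (cyclic of order 2)

x^2 - 1103 is irreducible over Q since 1103 is not a rational square. The splitting field Q(sqrt(1103)) has degree 2 over Q, and its unique nontrivial automorphism is sqrt(1103) ↦ -sqrt(1103). Hence Gal(Q(sqrt(1103))/Q) = Z/2Z.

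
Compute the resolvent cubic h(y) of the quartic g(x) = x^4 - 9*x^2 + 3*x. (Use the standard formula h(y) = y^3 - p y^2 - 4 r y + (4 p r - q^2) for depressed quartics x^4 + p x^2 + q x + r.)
h(y) = y^3 + 9*y^2 - 9

Identify coefficients: p = -9, q = 3, r = 0.
Plug into h(y) = y^3 - p y^2 - 4 r y + (4 p r - q^2):
  h(y) = y^3 - (-9) y^2 - 4*(0) y + (4*(-9)*(0) - (3)^2)
       = y^3 + (9) y^2 + (0) y + (-9).
Simplifying: h(y) = y^3 + 9*y^2 - 9.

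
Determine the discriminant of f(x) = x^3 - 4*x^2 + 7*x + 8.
Δ = -4300

For x^3 + a x^2 + b x + c the discriminant is Δ = 18 a b c - 4 a^3 c + a^2 b^2 - 4 b^3 - 27 c^2.
Plug a = -4, b = 7, c = 8:
  18*(-4)*(7)*(8) - 4*(-4)^3*(8) + (-4)^2*(7)^2 - 4*(7)^3 - 27*(8)^2
  = -4032 + (2048) + 784 + (-1372) + (-1728)
  = -4300.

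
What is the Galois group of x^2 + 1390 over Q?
Gal(K/Q) = Z/2Z (cyclic of order 2)

x^2 + 1390 is irreducible over Q since -1390 is not a rational square. The splitting field Q(sqrt(-1390)) has degree 2 over Q, and its unique nontrivial automorphism is sqrt(-1390) ↦ -sqrt(-1390). Hence Gal(Q(sqrt(-1390))/Q) = Z/2Z.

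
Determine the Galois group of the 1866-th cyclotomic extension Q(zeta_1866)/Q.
|Gal(Q(zeta_1866)/Q)| = phi(1866) = 620; group ≅ (Z/1866Z)^* ≅ Z/2Z × Z/310Z

The n-th cyclotomic polynomial Φ_1866(x) is the minimal polynomial of zeta_1866 over Q and has degree phi(1866) = 620. So Q(zeta_1866) is a degree-620 Galois extension with Galois group (Z/1866Z)^*. By CRT, (Z/1866Z)^* ≅ (Z/2Z)^* × (Z/3Z)^* × (Z/311Z)^*. Each prime-power unit group is (Z/2Z)^* ≅ trivial group (order 1); (Z/3Z)^* ≅ Z/2Z; (Z/311Z)^* ≅ Z/310Z. Hence Gal(Q(zeta_1866)/Q) ≅ Z/2Z × Z/310Z.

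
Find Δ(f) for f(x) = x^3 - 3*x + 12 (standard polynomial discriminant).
Δ = -3780

For a depressed cubic x^3 + p x + q the discriminant is Δ = -4 p^3 - 27 q^2 = -4*(-3)^3 - 27*(12)^2 = 108 - 3888 = -3780.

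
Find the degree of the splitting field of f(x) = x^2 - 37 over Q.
[K:Q] = 2

The polynomial x^2 - 37 is irreducible over Q since 37 is not a perfect square. Its splitting field is Q(sqrt(37)), which has degree 2 over Q.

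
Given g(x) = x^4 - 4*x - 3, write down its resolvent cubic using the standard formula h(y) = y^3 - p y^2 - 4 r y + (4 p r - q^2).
h(y) = y^3 + 12*y - 16

Identify coefficients: p = 0, q = -4, r = -3.
Plug into h(y) = y^3 - p y^2 - 4 r y + (4 p r - q^2):
  h(y) = y^3 - (0) y^2 - 4*(-3) y + (4*(0)*(-3) - (-4)^2)
       = y^3 + (0) y^2 + (12) y + (-16).
Simplifying: h(y) = y^3 + 12*y - 16.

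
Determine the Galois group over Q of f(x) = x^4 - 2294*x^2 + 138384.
Gal(K/Q) = Z/2Z (cyclic of order 2)

f factors as (x^2 - 2232)(x^2 - 62), so the splitting field is K = Q(sqrt(2232), sqrt(62)). The squarefree part of 2232 is 62 and the squarefree part of 62 is also 62, so sqrt(2232) and sqrt(62) are both rational multiples of sqrt(62). Hence Q(sqrt(2232)) = Q(sqrt(62)) = Q(sqrt(62)), and the splitting field collapses to a single degree-2 extension with Galois group Z/2Z.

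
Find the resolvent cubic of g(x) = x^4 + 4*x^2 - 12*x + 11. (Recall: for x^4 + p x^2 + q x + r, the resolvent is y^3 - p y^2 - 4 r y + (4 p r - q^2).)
h(y) = y^3 - 4*y^2 - 44*y + 32

Identify coefficients: p = 4, q = -12, r = 11.
Plug into h(y) = y^3 - p y^2 - 4 r y + (4 p r - q^2):
  h(y) = y^3 - (4) y^2 - 4*(11) y + (4*(4)*(11) - (-12)^2)
       = y^3 + (-4) y^2 + (-44) y + (32).
Simplifying: h(y) = y^3 - 4*y^2 - 44*y + 32.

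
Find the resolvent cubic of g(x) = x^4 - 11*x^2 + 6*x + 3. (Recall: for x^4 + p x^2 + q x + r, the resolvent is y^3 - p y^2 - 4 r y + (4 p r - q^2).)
h(y) = y^3 + 11*y^2 - 12*y - 168

Identify coefficients: p = -11, q = 6, r = 3.
Plug into h(y) = y^3 - p y^2 - 4 r y + (4 p r - q^2):
  h(y) = y^3 - (-11) y^2 - 4*(3) y + (4*(-11)*(3) - (6)^2)
       = y^3 + (11) y^2 + (-12) y + (-168).
Simplifying: h(y) = y^3 + 11*y^2 - 12*y - 168.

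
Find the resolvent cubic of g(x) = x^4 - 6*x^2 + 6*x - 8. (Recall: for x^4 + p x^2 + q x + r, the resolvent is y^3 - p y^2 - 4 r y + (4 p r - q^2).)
h(y) = y^3 + 6*y^2 + 32*y + 156

Identify coefficients: p = -6, q = 6, r = -8.
Plug into h(y) = y^3 - p y^2 - 4 r y + (4 p r - q^2):
  h(y) = y^3 - (-6) y^2 - 4*(-8) y + (4*(-6)*(-8) - (6)^2)
       = y^3 + (6) y^2 + (32) y + (156).
Simplifying: h(y) = y^3 + 6*y^2 + 32*y + 156.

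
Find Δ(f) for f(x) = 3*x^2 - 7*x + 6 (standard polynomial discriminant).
Δ = -23

For a quadratic a x^2 + b x + c the discriminant is Δ = b^2 - 4ac = (-7)^2 - 4*(3)*(6) = 49 - (72) = -23.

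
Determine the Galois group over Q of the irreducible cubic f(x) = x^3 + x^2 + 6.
Gal(K/Q) = S_3 (symmetric group of order 6)

Compute the discriminant of x^3 + (1)*x^2 + (0)*x + (6): Δ = -996. Since Δ is not a rational square, the Galois group is not contained in A_3; it must be the full S_3 (irreducibility of the cubic rules out anything smaller).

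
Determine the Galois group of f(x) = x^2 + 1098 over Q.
Gal(K/Q) = Z/2Z (cyclic of order 2)

x^2 + 1098 is irreducible over Q since -1098 is not a rational square. The splitting field Q(sqrt(-1098)) has degree 2 over Q, and its unique nontrivial automorphism is sqrt(-1098) ↦ -sqrt(-1098). Hence Gal(Q(sqrt(-1098))/Q) = Z/2Z.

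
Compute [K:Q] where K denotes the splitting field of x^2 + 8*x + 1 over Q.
[K:Q] = 2

The discriminant of x^2 + (8)*x + (1) is b^2 - 4c = 64 - (4) = 60. Since 60 is not a perfect square in Q, the polynomial is irreducible over Q. Its two roots generate a degree-2 extension, so [K:Q] = 2.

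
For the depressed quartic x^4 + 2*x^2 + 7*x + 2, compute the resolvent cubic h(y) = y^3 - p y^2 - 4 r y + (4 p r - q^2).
h(y) = y^3 - 2*y^2 - 8*y - 33

Identify coefficients: p = 2, q = 7, r = 2.
Plug into h(y) = y^3 - p y^2 - 4 r y + (4 p r - q^2):
  h(y) = y^3 - (2) y^2 - 4*(2) y + (4*(2)*(2) - (7)^2)
       = y^3 + (-2) y^2 + (-8) y + (-33).
Simplifying: h(y) = y^3 - 2*y^2 - 8*y - 33.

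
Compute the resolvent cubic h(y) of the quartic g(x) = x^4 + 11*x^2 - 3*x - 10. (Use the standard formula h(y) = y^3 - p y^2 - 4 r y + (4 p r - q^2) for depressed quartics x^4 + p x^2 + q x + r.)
h(y) = y^3 - 11*y^2 + 40*y - 449

Identify coefficients: p = 11, q = -3, r = -10.
Plug into h(y) = y^3 - p y^2 - 4 r y + (4 p r - q^2):
  h(y) = y^3 - (11) y^2 - 4*(-10) y + (4*(11)*(-10) - (-3)^2)
       = y^3 + (-11) y^2 + (40) y + (-449).
Simplifying: h(y) = y^3 - 11*y^2 + 40*y - 449.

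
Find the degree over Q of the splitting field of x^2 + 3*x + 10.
[K:Q] = 2

The discriminant of x^2 + (3)*x + (10) is b^2 - 4c = 9 - (40) = -31. Since -31 is not a perfect square in Q, the polynomial is irreducible over Q. Its two roots generate a degree-2 extension, so [K:Q] = 2.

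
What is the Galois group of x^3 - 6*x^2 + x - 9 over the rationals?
Gal(K/Q) = S_3 (symmetric group of order 6)

Compute the discriminant of x^3 + (-6)*x^2 + (1)*x + (-9): Δ = -8959. Since Δ is not a rational square, the Galois group is not contained in A_3; it must be the full S_3 (irreducibility of the cubic rules out anything smaller).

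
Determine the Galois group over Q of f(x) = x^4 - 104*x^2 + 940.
Gal(K/Q) = V_4 (Klein four-group, Z/2Z × Z/2Z)

f factors as (x^2 - 10)(x^2 - 94), so the splitting field is K = Q(sqrt(10), sqrt(94)). The elements 10, 94, 940 are all non-squares in Q, so sqrt(10) and sqrt(94) generate independent quadratic extensions. Thus [K:Q] = 4 and Gal(K/Q) is generated by the two order-2 automorphisms sqrt(10) ↦ -sqrt(10) and sqrt(94) ↦ -sqrt(94), giving V_4.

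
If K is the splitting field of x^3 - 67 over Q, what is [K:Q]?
[K:Q] = 6

x^3 - 67 has one real root r = 67^(1/3) and two complex roots r*zeta_3, r*zeta_3^2 where zeta_3 = e^(2*pi*i/3). The splitting field is Q(r, zeta_3). [Q(r):Q] = 3 and [Q(zeta_3):Q] = 2 with gcd = 1, so [Q(r, zeta_3):Q] = 3 * 2 = 6.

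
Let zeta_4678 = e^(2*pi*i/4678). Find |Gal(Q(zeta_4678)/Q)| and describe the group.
|Gal(Q(zeta_4678)/Q)| = phi(4678) = 2338; group ≅ (Z/4678Z)^* ≅ Z/2338Z

The n-th cyclotomic polynomial Φ_4678(x) is the minimal polynomial of zeta_4678 over Q and has degree phi(4678) = 2338. So Q(zeta_4678) is a degree-2338 Galois extension with Galois group (Z/4678Z)^*. By CRT, (Z/4678Z)^* ≅ (Z/2Z)^* × (Z/2339Z)^*. Each prime-power unit group is (Z/2Z)^* ≅ trivial group (order 1); (Z/2339Z)^* ≅ Z/2338Z. Hence Gal(Q(zeta_4678)/Q) ≅ Z/2338Z.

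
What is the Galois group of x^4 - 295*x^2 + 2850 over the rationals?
Gal(K/Q) = V_4 (Klein four-group, Z/2Z × Z/2Z)

f factors as (x^2 - 10)(x^2 - 285), so the splitting field is K = Q(sqrt(10), sqrt(285)). The elements 10, 285, 2850 are all non-squares in Q, so sqrt(10) and sqrt(285) generate independent quadratic extensions. Thus [K:Q] = 4 and Gal(K/Q) is generated by the two order-2 automorphisms sqrt(10) ↦ -sqrt(10) and sqrt(285) ↦ -sqrt(285), giving V_4.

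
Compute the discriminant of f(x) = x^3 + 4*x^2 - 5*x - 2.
Δ = 2024

For x^3 + a x^2 + b x + c the discriminant is Δ = 18 a b c - 4 a^3 c + a^2 b^2 - 4 b^3 - 27 c^2.
Plug a = 4, b = -5, c = -2:
  18*(4)*(-5)*(-2) - 4*(4)^3*(-2) + (4)^2*(-5)^2 - 4*(-5)^3 - 27*(-2)^2
  = 720 + (512) + 400 + (500) + (-108)
  = 2024.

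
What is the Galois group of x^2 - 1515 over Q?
Gal(K/Q) = Z/2Z (cyclic of order 2)

x^2 - 1515 is irreducible over Q since 1515 is not a rational square. The splitting field Q(sqrt(1515)) has degree 2 over Q, and its unique nontrivial automorphism is sqrt(1515) ↦ -sqrt(1515). Hence Gal(Q(sqrt(1515))/Q) = Z/2Z.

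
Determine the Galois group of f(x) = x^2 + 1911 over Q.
Gal(K/Q) = Z/2Z (cyclic of order 2)

x^2 + 1911 is irreducible over Q since -1911 is not a rational square. The splitting field Q(sqrt(-1911)) has degree 2 over Q, and its unique nontrivial automorphism is sqrt(-1911) ↦ -sqrt(-1911). Hence Gal(Q(sqrt(-1911))/Q) = Z/2Z.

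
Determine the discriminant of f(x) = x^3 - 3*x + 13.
Δ = -4455

For a depressed cubic x^3 + p x + q the discriminant is Δ = -4 p^3 - 27 q^2 = -4*(-3)^3 - 27*(13)^2 = 108 - 4563 = -4455.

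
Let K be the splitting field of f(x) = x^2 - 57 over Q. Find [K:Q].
[K:Q] = 2

The polynomial x^2 - 57 is irreducible over Q since 57 is not a perfect square. Its splitting field is Q(sqrt(57)), which has degree 2 over Q.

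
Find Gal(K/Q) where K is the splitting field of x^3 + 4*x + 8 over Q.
Gal(K/Q) = S_3 (symmetric group of order 6)

Compute the discriminant of x^3 + (0)*x^2 + (4)*x + (8): Δ = -1984. Since Δ is not a rational square, the Galois group is not contained in A_3; it must be the full S_3 (irreducibility of the cubic rules out anything smaller).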